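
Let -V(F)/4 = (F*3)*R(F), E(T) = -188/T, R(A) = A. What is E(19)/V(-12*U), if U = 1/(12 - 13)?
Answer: 47/8208 ≈ 0.0057261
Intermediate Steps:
U = -1 (U = 1/(-1) = -1)
V(F) = -12*F**2 (V(F) = -4*F*3*F = -4*3*F*F = -12*F**2)
E(19)/V(-12*U) = (-188/19)/((-12*(-12*(-1))**2)) = (-188*1/19)/((-12*12**2)) = -188/(19*((-12*144))) = -188/19/(-1728) = -188/19*(-1/1728) = 47/8208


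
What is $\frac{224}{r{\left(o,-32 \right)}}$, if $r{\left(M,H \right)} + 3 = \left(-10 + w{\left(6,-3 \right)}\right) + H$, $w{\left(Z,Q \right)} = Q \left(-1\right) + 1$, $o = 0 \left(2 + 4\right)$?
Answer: $- \frac{224}{41} \approx -5.4634$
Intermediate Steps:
$o = 0$ ($o = 0 \cdot 6 = 0$)
$w{\left(Z,Q \right)} = 1 - Q$ ($w{\left(Z,Q \right)} = - Q + 1 = 1 - Q$)
$r{\left(M,H \right)} = -9 + H$ ($r{\left(M,H \right)} = -3 + \left(\left(-10 + \left(1 - -3\right)\right) + H\right) = -3 + \left(\left(-10 + \left(1 + 3\right)\right) + H\right) = -3 + \left(\left(-10 + 4\right) + H\right) = -3 + \left(-6 + H\right) = -9 + H$)
$\frac{224}{r{\left(o,-32 \right)}} = \frac{224}{-9 - 32} = \frac{224}{-41} = 224 \left(- \frac{1}{41}\right) = - \frac{224}{41}$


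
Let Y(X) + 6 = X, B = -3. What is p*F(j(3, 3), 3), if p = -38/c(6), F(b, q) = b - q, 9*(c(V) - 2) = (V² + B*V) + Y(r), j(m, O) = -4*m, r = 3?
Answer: 1710/11 ≈ 155.45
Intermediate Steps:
Y(X) = -6 + X
c(V) = 5/3 - V/3 + V²/9 (c(V) = 2 + ((V² - 3*V) + (-6 + 3))/9 = 2 + ((V² - 3*V) - 3)/9 = 2 + (-3 + V² - 3*V)/9 = 2 + (-⅓ - V/3 + V²/9) = 5/3 - V/3 + V²/9)
p = -114/11 (p = -38/(5/3 - ⅓*6 + (⅑)*6²) = -38/(5/3 - 2 + (⅑)*36) = -38/(5/3 - 2 + 4) = -38/11/3 = -38*3/11 = -114/11 ≈ -10.364)
p*F(j(3, 3), 3) = -114*(-4*3 - 1*3)/11 = -114*(-12 - 3)/11 = -114/11*(-15) = 1710/11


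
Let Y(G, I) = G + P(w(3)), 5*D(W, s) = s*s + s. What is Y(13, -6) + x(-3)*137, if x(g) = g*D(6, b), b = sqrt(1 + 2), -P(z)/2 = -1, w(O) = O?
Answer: -1158/5 - 411*sqrt(3)/5 ≈ -373.97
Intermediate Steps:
P(z) = 2 (P(z) = -2*(-1) = 2)
b = sqrt(3) ≈ 1.7320
D(W, s) = s/5 + s**2/5 (D(W, s) = (s*s + s)/5 = (s**2 + s)/5 = (s + s**2)/5 = s/5 + s**2/5)
x(g) = g*sqrt(3)*(1 + sqrt(3))/5 (x(g) = g*(sqrt(3)*(1 + sqrt(3))/5) = g*sqrt(3)*(1 + sqrt(3))/5)
Y(G, I) = 2 + G (Y(G, I) = G + 2 = 2 + G)
Y(13, -6) + x(-3)*137 = (2 + 13) + ((1/5)*(-3)*(3 + sqrt(3)))*137 = 15 + (-9/5 - 3*sqrt(3)/5)*137 = 15 + (-1233/5 - 411*sqrt(3)/5) = -1158/5 - 411*sqrt(3)/5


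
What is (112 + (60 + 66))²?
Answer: 56644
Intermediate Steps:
(112 + (60 + 66))² = (112 + 126)² = 238² = 56644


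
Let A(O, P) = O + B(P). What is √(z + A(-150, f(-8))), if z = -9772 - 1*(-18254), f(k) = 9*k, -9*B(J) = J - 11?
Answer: √75071/3 ≈ 91.330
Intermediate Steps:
B(J) = 11/9 - J/9 (B(J) = -(J - 11)/9 = -(-11 + J)/9 = 11/9 - J/9)
A(O, P) = 11/9 + O - P/9 (A(O, P) = O + (11/9 - P/9) = 11/9 + O - P/9)
z = 8482 (z = -9772 + 18254 = 8482)
√(z + A(-150, f(-8))) = √(8482 + (11/9 - 150 - (-8))) = √(8482 + (11/9 - 150 - ⅑*(-72))) = √(8482 + (11/9 - 150 + 8)) = √(8482 - 1267/9) = √(75071/9) = √75071/3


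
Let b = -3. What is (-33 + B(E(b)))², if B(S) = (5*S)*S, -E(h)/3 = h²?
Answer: 13046544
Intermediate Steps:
E(h) = -3*h²
B(S) = 5*S²
(-33 + B(E(b)))² = (-33 + 5*(-3*(-3)²)²)² = (-33 + 5*(-3*9)²)² = (-33 + 5*(-27)²)² = (-33 + 5*729)² = (-33 + 3645)² = 3612² = 13046544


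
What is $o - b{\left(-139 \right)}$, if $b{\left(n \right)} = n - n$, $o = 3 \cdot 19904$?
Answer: $59712$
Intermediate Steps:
$o = 59712$
$b{\left(n \right)} = 0$
$o - b{\left(-139 \right)} = 59712 - 0 = 59712 + 0 = 59712$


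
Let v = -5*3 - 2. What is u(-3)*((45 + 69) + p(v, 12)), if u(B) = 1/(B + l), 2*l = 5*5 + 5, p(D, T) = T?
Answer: 21/2 ≈ 10.500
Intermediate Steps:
v = -17 (v = -15 - 2 = -17)
l = 15 (l = (5*5 + 5)/2 = (25 + 5)/2 = (½)*30 = 15)
u(B) = 1/(15 + B) (u(B) = 1/(B + 15) = 1/(15 + B))
u(-3)*((45 + 69) + p(v, 12)) = ((45 + 69) + 12)/(15 - 3) = (114 + 12)/12 = (1/12)*126 = 21/2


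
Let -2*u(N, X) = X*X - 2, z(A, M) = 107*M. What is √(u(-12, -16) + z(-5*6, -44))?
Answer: I*√4835 ≈ 69.534*I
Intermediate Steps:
u(N, X) = 1 - X²/2 (u(N, X) = -(X*X - 2)/2 = -(X² - 2)/2 = -(-2 + X²)/2 = 1 - X²/2)
√(u(-12, -16) + z(-5*6, -44)) = √((1 - ½*(-16)²) + 107*(-44)) = √((1 - ½*256) - 4708) = √((1 - 128) - 4708) = √(-127 - 4708) = √(-4835) = I*√4835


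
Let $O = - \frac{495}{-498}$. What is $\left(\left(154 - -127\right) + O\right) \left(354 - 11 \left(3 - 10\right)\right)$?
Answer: $\frac{20175541}{166} \approx 1.2154 \cdot 10^{5}$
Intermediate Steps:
$O = \frac{165}{166}$ ($O = \left(-495\right) \left(- \frac{1}{498}\right) = \frac{165}{166} \approx 0.99398$)
$\left(\left(154 - -127\right) + O\right) \left(354 - 11 \left(3 - 10\right)\right) = \left(\left(154 - -127\right) + \frac{165}{166}\right) \left(354 - 11 \left(3 - 10\right)\right) = \left(\left(154 + 127\right) + \frac{165}{166}\right) \left(354 - -77\right) = \left(281 + \frac{165}{166}\right) \left(354 + 77\right) = \frac{46811}{166} \cdot 431 = \frac{20175541}{166}$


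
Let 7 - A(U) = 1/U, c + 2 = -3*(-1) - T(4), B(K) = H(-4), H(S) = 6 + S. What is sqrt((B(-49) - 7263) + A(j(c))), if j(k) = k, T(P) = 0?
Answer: I*sqrt(7255) ≈ 85.176*I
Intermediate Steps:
B(K) = 2 (B(K) = 6 - 4 = 2)
c = 1 (c = -2 + (-3*(-1) - 1*0) = -2 + (3 + 0) = -2 + 3 = 1)
A(U) = 7 - 1/U
sqrt((B(-49) - 7263) + A(j(c))) = sqrt((2 - 7263) + (7 - 1/1)) = sqrt(-7261 + (7 - 1*1)) = sqrt(-7261 + (7 - 1)) = sqrt(-7261 + 6) = sqrt(-7255) = I*sqrt(7255)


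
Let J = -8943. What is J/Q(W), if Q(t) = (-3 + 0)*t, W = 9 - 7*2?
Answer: -2981/5 ≈ -596.20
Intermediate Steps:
W = -5 (W = 9 - 14 = -5)
Q(t) = -3*t
J/Q(W) = -8943/((-3*(-5))) = -8943/15 = -8943*1/15 = -2981/5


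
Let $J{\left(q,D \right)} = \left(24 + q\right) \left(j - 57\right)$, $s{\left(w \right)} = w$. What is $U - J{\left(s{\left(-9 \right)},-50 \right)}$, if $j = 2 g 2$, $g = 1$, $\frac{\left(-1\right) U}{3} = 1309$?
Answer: $-3132$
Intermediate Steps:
$U = -3927$ ($U = \left(-3\right) 1309 = -3927$)
$j = 4$ ($j = 2 \cdot 1 \cdot 2 = 2 \cdot 2 = 4$)
$J{\left(q,D \right)} = -1272 - 53 q$ ($J{\left(q,D \right)} = \left(24 + q\right) \left(4 - 57\right) = \left(24 + q\right) \left(-53\right) = -1272 - 53 q$)
$U - J{\left(s{\left(-9 \right)},-50 \right)} = -3927 - \left(-1272 - -477\right) = -3927 - \left(-1272 + 477\right) = -3927 - -795 = -3927 + 795 = -3132$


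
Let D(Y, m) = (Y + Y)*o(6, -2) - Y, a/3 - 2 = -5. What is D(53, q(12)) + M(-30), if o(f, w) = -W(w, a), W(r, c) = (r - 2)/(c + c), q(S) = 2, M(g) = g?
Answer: -959/9 ≈ -106.56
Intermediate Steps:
a = -9 (a = 6 + 3*(-5) = 6 - 15 = -9)
W(r, c) = (-2 + r)/(2*c) (W(r, c) = (-2 + r)/((2*c)) = (-2 + r)*(1/(2*c)) = (-2 + r)/(2*c))
o(f, w) = -⅑ + w/18 (o(f, w) = -(-2 + w)/(2*(-9)) = -(-1)*(-2 + w)/(2*9) = -(⅑ - w/18) = -⅑ + w/18)
D(Y, m) = -13*Y/9 (D(Y, m) = (Y + Y)*(-⅑ + (1/18)*(-2)) - Y = (2*Y)*(-⅑ - ⅑) - Y = (2*Y)*(-2/9) - Y = -4*Y/9 - Y = -13*Y/9)
D(53, q(12)) + M(-30) = -13/9*53 - 30 = -689/9 - 30 = -959/9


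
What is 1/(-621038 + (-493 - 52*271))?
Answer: -1/635623 ≈ -1.5733e-6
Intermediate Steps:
1/(-621038 + (-493 - 52*271)) = 1/(-621038 + (-493 - 14092)) = 1/(-621038 - 14585) = 1/(-635623) = -1/635623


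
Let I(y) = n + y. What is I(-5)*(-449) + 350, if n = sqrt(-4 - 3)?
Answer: 2595 - 449*I*sqrt(7) ≈ 2595.0 - 1187.9*I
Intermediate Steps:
n = I*sqrt(7) (n = sqrt(-7) = I*sqrt(7) ≈ 2.6458*I)
I(y) = y + I*sqrt(7) (I(y) = I*sqrt(7) + y = y + I*sqrt(7))
I(-5)*(-449) + 350 = (-5 + I*sqrt(7))*(-449) + 350 = (2245 - 449*I*sqrt(7)) + 350 = 2595 - 449*I*sqrt(7)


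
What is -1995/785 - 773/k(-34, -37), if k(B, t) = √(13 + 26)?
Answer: -399/157 - 773*√39/39 ≈ -126.32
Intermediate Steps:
k(B, t) = √39
-1995/785 - 773/k(-34, -37) = -1995/785 - 773*√39/39 = -1995*1/785 - 773*√39/39 = -399/157 - 773*√39/39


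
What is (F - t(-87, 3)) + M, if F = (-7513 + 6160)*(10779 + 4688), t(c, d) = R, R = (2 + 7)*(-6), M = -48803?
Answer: -20975600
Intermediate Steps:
R = -54 (R = 9*(-6) = -54)
t(c, d) = -54
F = -20926851 (F = -1353*15467 = -20926851)
(F - t(-87, 3)) + M = (-20926851 - 1*(-54)) - 48803 = (-20926851 + 54) - 48803 = -20926797 - 48803 = -20975600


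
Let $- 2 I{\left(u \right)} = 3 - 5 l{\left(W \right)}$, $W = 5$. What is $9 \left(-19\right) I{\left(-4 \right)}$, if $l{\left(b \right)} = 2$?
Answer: $- \frac{1197}{2} \approx -598.5$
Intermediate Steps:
$I{\left(u \right)} = \frac{7}{2}$ ($I{\left(u \right)} = - \frac{3 - 10}{2} = \left(- \frac{1}{2}\right) \left(-7\right) = \frac{7}{2}$)
$9 \left(-19\right) I{\left(-4 \right)} = 9 \left(-19\right) \frac{7}{2} = \left(-171\right) \frac{7}{2} = - \frac{1197}{2}$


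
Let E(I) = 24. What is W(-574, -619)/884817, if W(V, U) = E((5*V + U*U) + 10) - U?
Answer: 643/884817 ≈ 0.00072670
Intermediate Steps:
W(V, U) = 24 - U
W(-574, -619)/884817 = (24 - 1*(-619))/884817 = (24 + 619)*(1/884817) = 643*(1/884817) = 643/884817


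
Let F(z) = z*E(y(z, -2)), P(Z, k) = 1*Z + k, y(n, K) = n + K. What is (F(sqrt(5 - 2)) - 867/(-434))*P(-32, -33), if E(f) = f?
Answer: -140985/434 + 130*sqrt(3) ≈ -99.684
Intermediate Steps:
y(n, K) = K + n
P(Z, k) = Z + k
F(z) = z*(-2 + z)
(F(sqrt(5 - 2)) - 867/(-434))*P(-32, -33) = (sqrt(5 - 2)*(-2 + sqrt(5 - 2)) - 867/(-434))*(-32 - 33) = (sqrt(3)*(-2 + sqrt(3)) - 867*(-1/434))*(-65) = (sqrt(3)*(-2 + sqrt(3)) + 867/434)*(-65) = (867/434 + sqrt(3)*(-2 + sqrt(3)))*(-65) = -56355/434 - 65*sqrt(3)*(-2 + sqrt(3))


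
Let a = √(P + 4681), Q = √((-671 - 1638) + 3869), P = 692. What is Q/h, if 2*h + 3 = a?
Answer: √25870/149 + √390/447 ≈ 1.1237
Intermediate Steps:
Q = 2*√390 (Q = √(-2309 + 3869) = √1560 = 2*√390 ≈ 39.497)
a = 3*√597 (a = √(692 + 4681) = √5373 = 3*√597 ≈ 73.301)
h = -3/2 + 3*√597/2 (h = -3/2 + (3*√597)/2 = -3/2 + 3*√597/2 ≈ 35.150)
Q/h = (2*√390)/(-3/2 + 3*√597/2) = 2*√390/(-3/2 + 3*√597/2)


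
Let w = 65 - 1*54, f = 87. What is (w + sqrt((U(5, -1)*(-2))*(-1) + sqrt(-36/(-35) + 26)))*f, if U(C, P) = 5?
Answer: 957 + 87*sqrt(12250 + 35*sqrt(33110))/35 ≈ 1296.2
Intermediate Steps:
w = 11 (w = 65 - 54 = 11)
(w + sqrt((U(5, -1)*(-2))*(-1) + sqrt(-36/(-35) + 26)))*f = (11 + sqrt((5*(-2))*(-1) + sqrt(-36/(-35) + 26)))*87 = (11 + sqrt(-10*(-1) + sqrt(-36*(-1/35) + 26)))*87 = (11 + sqrt(10 + sqrt(36/35 + 26)))*87 = (11 + sqrt(10 + sqrt(946/35)))*87 = (11 + sqrt(10 + sqrt(33110)/35))*87 = 957 + 87*sqrt(10 + sqrt(33110)/35)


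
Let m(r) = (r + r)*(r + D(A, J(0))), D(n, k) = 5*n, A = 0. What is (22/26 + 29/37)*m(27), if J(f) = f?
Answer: 1143072/481 ≈ 2376.4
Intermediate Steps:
m(r) = 2*r² (m(r) = (r + r)*(r + 5*0) = (2*r)*(r + 0) = (2*r)*r = 2*r²)
(22/26 + 29/37)*m(27) = (22/26 + 29/37)*(2*27²) = (22*(1/26) + 29*(1/37))*(2*729) = (11/13 + 29/37)*1458 = (784/481)*1458 = 1143072/481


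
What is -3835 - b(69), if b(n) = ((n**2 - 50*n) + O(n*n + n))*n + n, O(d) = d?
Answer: -427633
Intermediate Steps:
b(n) = n + n*(-49*n + 2*n**2) (b(n) = ((n**2 - 50*n) + (n*n + n))*n + n = ((n**2 - 50*n) + (n**2 + n))*n + n = ((n**2 - 50*n) + (n + n**2))*n + n = (-49*n + 2*n**2)*n + n = n*(-49*n + 2*n**2) + n = n + n*(-49*n + 2*n**2))
-3835 - b(69) = -3835 - 69*(1 - 49*69 + 2*69**2) = -3835 - 69*(1 - 3381 + 2*4761) = -3835 - 69*(1 - 3381 + 9522) = -3835 - 69*6142 = -3835 - 1*423798 = -3835 - 423798 = -427633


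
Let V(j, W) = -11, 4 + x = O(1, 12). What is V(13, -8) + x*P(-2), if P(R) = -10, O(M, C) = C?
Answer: -91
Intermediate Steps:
x = 8 (x = -4 + 12 = 8)
V(13, -8) + x*P(-2) = -11 + 8*(-10) = -11 - 80 = -91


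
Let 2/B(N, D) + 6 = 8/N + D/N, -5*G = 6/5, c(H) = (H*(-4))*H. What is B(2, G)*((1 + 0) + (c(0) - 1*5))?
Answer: 200/53 ≈ 3.7736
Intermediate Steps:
c(H) = -4*H² (c(H) = (-4*H)*H = -4*H²)
G = -6/25 (G = -6/(5*5) = -⅕*6/5 = -6/25 ≈ -0.24000)
B(N, D) = 2/(-6 + 8/N + D/N) (B(N, D) = 2/(-6 + (8/N + D/N)) = 2/(-6 + 8/N + D/N))
B(2, G)*((1 + 0) + (c(0) - 1*5)) = (2*2/(8 - 6/25 - 6*2))*((1 + 0) + (-4*0² - 1*5)) = (2*2/(8 - 6/25 - 12))*(1 + (-4*0 - 5)) = (2*2/(-106/25))*(1 + (0 - 5)) = (2*2*(-25/106))*(1 - 5) = -50/53*(-4) = 200/53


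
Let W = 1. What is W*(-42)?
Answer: -42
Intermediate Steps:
W*(-42) = 1*(-42) = -42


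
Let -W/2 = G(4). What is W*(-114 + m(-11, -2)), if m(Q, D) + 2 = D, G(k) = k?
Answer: 944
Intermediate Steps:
m(Q, D) = -2 + D
W = -8 (W = -2*4 = -8)
W*(-114 + m(-11, -2)) = -8*(-114 + (-2 - 2)) = -8*(-114 - 4) = -8*(-118) = 944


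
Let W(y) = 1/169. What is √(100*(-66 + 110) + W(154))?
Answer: √743601/13 ≈ 66.333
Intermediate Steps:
W(y) = 1/169
√(100*(-66 + 110) + W(154)) = √(100*(-66 + 110) + 1/169) = √(100*44 + 1/169) = √(4400 + 1/169) = √(743601/169) = √743601/13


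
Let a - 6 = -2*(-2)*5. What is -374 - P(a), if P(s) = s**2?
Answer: -1050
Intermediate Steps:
a = 26 (a = 6 - 2*(-2)*5 = 6 + 4*5 = 6 + 20 = 26)
-374 - P(a) = -374 - 1*26**2 = -374 - 1*676 = -374 - 676 = -1050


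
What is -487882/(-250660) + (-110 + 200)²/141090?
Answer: 1181093623/589426990 ≈ 2.0038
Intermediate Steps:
-487882/(-250660) + (-110 + 200)²/141090 = -487882*(-1/250660) + 90²*(1/141090) = 243941/125330 + 8100*(1/141090) = 243941/125330 + 270/4703 = 1181093623/589426990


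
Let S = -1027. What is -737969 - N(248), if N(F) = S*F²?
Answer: 62426639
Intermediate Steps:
N(F) = -1027*F²
-737969 - N(248) = -737969 - (-1027)*248² = -737969 - (-1027)*61504 = -737969 - 1*(-63164608) = -737969 + 63164608 = 62426639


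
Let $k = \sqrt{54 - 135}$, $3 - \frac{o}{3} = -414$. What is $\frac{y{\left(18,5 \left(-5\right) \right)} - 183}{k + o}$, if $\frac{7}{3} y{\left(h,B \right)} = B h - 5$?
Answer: $- \frac{2919}{9661} + \frac{21 i}{9661} \approx -0.30214 + 0.0021737 i$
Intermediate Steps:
$o = 1251$ ($o = 9 - -1242 = 9 + 1242 = 1251$)
$y{\left(h,B \right)} = - \frac{15}{7} + \frac{3 B h}{7}$ ($y{\left(h,B \right)} = \frac{3 \left(B h - 5\right)}{7} = \frac{3 \left(-5 + B h\right)}{7} = - \frac{15}{7} + \frac{3 B h}{7}$)
$k = 9 i$ ($k = \sqrt{-81} = 9 i \approx 9.0 i$)
$\frac{y{\left(18,5 \left(-5\right) \right)} - 183}{k + o} = \frac{\left(- \frac{15}{7} + \frac{3}{7} \cdot 5 \left(-5\right) 18\right) - 183}{9 i + 1251} = \frac{\left(- \frac{15}{7} + \frac{3}{7} \left(-25\right) 18\right) - 183}{1251 + 9 i} = \left(\left(- \frac{15}{7} - \frac{1350}{7}\right) - 183\right) \frac{1251 - 9 i}{1565082} = \left(-195 - 183\right) \frac{1251 - 9 i}{1565082} = - 378 \frac{1251 - 9 i}{1565082} = - \frac{7 \left(1251 - 9 i\right)}{28983}$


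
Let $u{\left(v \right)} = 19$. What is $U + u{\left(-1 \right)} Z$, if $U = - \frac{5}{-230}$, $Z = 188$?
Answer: $\frac{164313}{46} \approx 3572.0$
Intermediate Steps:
$U = \frac{1}{46}$ ($U = \left(-5\right) \left(- \frac{1}{230}\right) = \frac{1}{46} \approx 0.021739$)
$U + u{\left(-1 \right)} Z = \frac{1}{46} + 19 \cdot 188 = \frac{1}{46} + 3572 = \frac{164313}{46}$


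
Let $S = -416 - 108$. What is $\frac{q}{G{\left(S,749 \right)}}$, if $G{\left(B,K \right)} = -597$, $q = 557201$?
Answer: $- \frac{557201}{597} \approx -933.33$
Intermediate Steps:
$S = -524$ ($S = -416 - 108 = -524$)
$\frac{q}{G{\left(S,749 \right)}} = \frac{557201}{-597} = 557201 \left(- \frac{1}{597}\right) = - \frac{557201}{597}$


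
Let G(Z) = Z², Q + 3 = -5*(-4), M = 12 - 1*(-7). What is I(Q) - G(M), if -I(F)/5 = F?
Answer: -446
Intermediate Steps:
M = 19 (M = 12 + 7 = 19)
Q = 17 (Q = -3 - 5*(-4) = -3 + 20 = 17)
I(F) = -5*F
I(Q) - G(M) = -5*17 - 1*19² = -85 - 1*361 = -85 - 361 = -446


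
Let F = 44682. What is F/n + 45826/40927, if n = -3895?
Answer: -1650207944/159410665 ≈ -10.352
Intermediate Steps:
F/n + 45826/40927 = 44682/(-3895) + 45826/40927 = 44682*(-1/3895) + 45826*(1/40927) = -44682/3895 + 45826/40927 = -1650207944/159410665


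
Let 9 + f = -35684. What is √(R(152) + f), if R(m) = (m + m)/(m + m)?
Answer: 2*I*√8923 ≈ 188.92*I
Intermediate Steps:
R(m) = 1 (R(m) = (2*m)/((2*m)) = (2*m)*(1/(2*m)) = 1)
f = -35693 (f = -9 - 35684 = -35693)
√(R(152) + f) = √(1 - 35693) = √(-35692) = 2*I*√8923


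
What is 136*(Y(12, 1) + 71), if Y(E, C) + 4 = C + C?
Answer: 9384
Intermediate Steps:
Y(E, C) = -4 + 2*C (Y(E, C) = -4 + (C + C) = -4 + 2*C)
136*(Y(12, 1) + 71) = 136*((-4 + 2*1) + 71) = 136*((-4 + 2) + 71) = 136*(-2 + 71) = 136*69 = 9384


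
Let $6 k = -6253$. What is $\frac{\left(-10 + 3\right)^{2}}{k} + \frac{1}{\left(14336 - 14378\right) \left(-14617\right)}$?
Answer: $- \frac{180484463}{3838804242} \approx -0.047016$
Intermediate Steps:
$k = - \frac{6253}{6}$ ($k = \frac{1}{6} \left(-6253\right) = - \frac{6253}{6} \approx -1042.2$)
$\frac{\left(-10 + 3\right)^{2}}{k} + \frac{1}{\left(14336 - 14378\right) \left(-14617\right)} = \frac{\left(-10 + 3\right)^{2}}{- \frac{6253}{6}} + \frac{1}{\left(14336 - 14378\right) \left(-14617\right)} = \left(-7\right)^{2} \left(- \frac{6}{6253}\right) + \frac{1}{-42} \left(- \frac{1}{14617}\right) = 49 \left(- \frac{6}{6253}\right) - - \frac{1}{613914} = - \frac{294}{6253} + \frac{1}{613914} = - \frac{180484463}{3838804242}$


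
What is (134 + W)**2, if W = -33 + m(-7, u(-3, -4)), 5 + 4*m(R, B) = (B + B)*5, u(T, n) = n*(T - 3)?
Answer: 408321/16 ≈ 25520.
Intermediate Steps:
u(T, n) = n*(-3 + T)
m(R, B) = -5/4 + 5*B/2 (m(R, B) = -5/4 + ((B + B)*5)/4 = -5/4 + ((2*B)*5)/4 = -5/4 + (10*B)/4 = -5/4 + 5*B/2)
W = 103/4 (W = -33 + (-5/4 + 5*(-4*(-3 - 3))/2) = -33 + (-5/4 + 5*(-4*(-6))/2) = -33 + (-5/4 + (5/2)*24) = -33 + (-5/4 + 60) = -33 + 235/4 = 103/4 ≈ 25.750)
(134 + W)**2 = (134 + 103/4)**2 = (639/4)**2 = 408321/16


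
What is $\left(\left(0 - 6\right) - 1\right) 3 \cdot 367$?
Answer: $-7707$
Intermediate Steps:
$\left(\left(0 - 6\right) - 1\right) 3 \cdot 367 = \left(-6 - 1\right) 3 \cdot 367 = \left(-7\right) 3 \cdot 367 = \left(-21\right) 367 = -7707$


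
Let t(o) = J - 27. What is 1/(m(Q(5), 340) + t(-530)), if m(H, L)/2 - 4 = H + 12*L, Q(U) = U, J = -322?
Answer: 1/7829 ≈ 0.00012773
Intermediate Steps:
m(H, L) = 8 + 2*H + 24*L (m(H, L) = 8 + 2*(H + 12*L) = 8 + (2*H + 24*L) = 8 + 2*H + 24*L)
t(o) = -349 (t(o) = -322 - 27 = -349)
1/(m(Q(5), 340) + t(-530)) = 1/((8 + 2*5 + 24*340) - 349) = 1/((8 + 10 + 8160) - 349) = 1/(8178 - 349) = 1/7829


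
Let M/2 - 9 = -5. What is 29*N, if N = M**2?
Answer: 1856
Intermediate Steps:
M = 8 (M = 18 + 2*(-5) = 18 - 10 = 8)
N = 64 (N = 8**2 = 64)
29*N = 29*64 = 1856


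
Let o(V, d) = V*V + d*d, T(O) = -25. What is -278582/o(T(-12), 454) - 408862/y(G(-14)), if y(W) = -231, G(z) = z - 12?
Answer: 84464186300/47757171 ≈ 1768.6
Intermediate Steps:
G(z) = -12 + z
o(V, d) = V² + d²
-278582/o(T(-12), 454) - 408862/y(G(-14)) = -278582/((-25)² + 454²) - 408862/(-231) = -278582/(625 + 206116) - 408862*(-1/231) = -278582/206741 + 408862/231 = 84464186300/47757171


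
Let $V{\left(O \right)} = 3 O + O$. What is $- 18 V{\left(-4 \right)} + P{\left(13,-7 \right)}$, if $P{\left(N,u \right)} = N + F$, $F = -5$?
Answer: $296$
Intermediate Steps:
$P{\left(N,u \right)} = -5 + N$ ($P{\left(N,u \right)} = N - 5 = -5 + N$)
$V{\left(O \right)} = 4 O$
$- 18 V{\left(-4 \right)} + P{\left(13,-7 \right)} = - 18 \cdot 4 \left(-4\right) + \left(-5 + 13\right) = \left(-18\right) \left(-16\right) + 8 = 288 + 8 = 296$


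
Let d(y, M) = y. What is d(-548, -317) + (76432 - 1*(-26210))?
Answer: 102094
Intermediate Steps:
d(-548, -317) + (76432 - 1*(-26210)) = -548 + (76432 - 1*(-26210)) = -548 + (76432 + 26210) = -548 + 102642 = 102094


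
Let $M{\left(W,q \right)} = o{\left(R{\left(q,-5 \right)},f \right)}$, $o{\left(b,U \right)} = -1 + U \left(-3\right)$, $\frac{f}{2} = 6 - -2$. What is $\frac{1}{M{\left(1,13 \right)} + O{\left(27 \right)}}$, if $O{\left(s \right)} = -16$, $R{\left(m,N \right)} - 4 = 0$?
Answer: $- \frac{1}{65} \approx -0.015385$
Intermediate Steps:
$R{\left(m,N \right)} = 4$ ($R{\left(m,N \right)} = 4 + 0 = 4$)
$f = 16$ ($f = 2 \left(6 - -2\right) = 2 \left(6 + 2\right) = 2 \cdot 8 = 16$)
$o{\left(b,U \right)} = -1 - 3 U$
$M{\left(W,q \right)} = -49$ ($M{\left(W,q \right)} = -1 - 48 = -49$)
$\frac{1}{M{\left(1,13 \right)} + O{\left(27 \right)}} = \frac{1}{-49 - 16} = \frac{1}{-65} = - \frac{1}{65}$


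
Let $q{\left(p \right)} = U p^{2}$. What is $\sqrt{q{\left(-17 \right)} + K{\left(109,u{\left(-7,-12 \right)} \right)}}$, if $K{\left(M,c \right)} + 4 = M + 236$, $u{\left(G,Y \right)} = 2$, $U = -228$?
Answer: $i \sqrt{65551} \approx 256.03 i$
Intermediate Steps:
$q{\left(p \right)} = - 228 p^{2}$
$K{\left(M,c \right)} = 232 + M$ ($K{\left(M,c \right)} = -4 + \left(M + 236\right) = -4 + \left(236 + M\right) = 232 + M$)
$\sqrt{q{\left(-17 \right)} + K{\left(109,u{\left(-7,-12 \right)} \right)}} = \sqrt{- 228 \left(-17\right)^{2} + \left(232 + 109\right)} = \sqrt{\left(-228\right) 289 + 341} = \sqrt{-65892 + 341} = \sqrt{-65551} = i \sqrt{65551}$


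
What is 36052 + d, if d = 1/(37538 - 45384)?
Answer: 282863991/7846 ≈ 36052.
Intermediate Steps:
d = -1/7846 (d = 1/(-7846) = -1/7846 ≈ -0.00012745)
36052 + d = 36052 - 1/7846 = 282863991/7846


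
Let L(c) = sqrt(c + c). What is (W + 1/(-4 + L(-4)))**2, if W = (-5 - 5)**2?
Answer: (79201*I + 159600*sqrt(2))/(8*(I + 2*sqrt(2))) ≈ 9966.7 - 23.531*I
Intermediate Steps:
L(c) = sqrt(2)*sqrt(c) (L(c) = sqrt(2*c) = sqrt(2)*sqrt(c))
W = 100 (W = (-10)**2 = 100)
(W + 1/(-4 + L(-4)))**2 = (100 + 1/(-4 + sqrt(2)*sqrt(-4)))**2 = (100 + 1/(-4 + sqrt(2)*(2*I)))**2 = (100 + 1/(-4 + 2*I*sqrt(2)))**2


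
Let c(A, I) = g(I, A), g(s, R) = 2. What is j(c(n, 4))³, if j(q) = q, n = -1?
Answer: 8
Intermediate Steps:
c(A, I) = 2
j(c(n, 4))³ = 2³ = 8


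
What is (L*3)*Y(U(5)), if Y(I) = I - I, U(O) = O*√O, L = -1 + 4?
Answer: 0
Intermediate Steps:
L = 3
U(O) = O^(3/2)
Y(I) = 0
(L*3)*Y(U(5)) = (3*3)*0 = 9*0 = 0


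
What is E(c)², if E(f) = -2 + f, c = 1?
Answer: 1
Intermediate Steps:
E(c)² = (-2 + 1)² = (-1)² = 1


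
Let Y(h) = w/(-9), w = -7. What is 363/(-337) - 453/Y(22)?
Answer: -1376490/2359 ≈ -583.51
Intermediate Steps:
Y(h) = 7/9 (Y(h) = -7/(-9) = -7*(-1/9) = 7/9)
363/(-337) - 453/Y(22) = 363/(-337) - 453/7/9 = 363*(-1/337) - 453*9/7 = -363/337 - 4077/7 = -1376490/2359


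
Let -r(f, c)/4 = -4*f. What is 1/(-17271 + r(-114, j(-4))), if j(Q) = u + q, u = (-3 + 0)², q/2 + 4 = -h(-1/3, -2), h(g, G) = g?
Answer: -1/19095 ≈ -5.2370e-5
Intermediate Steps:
q = -22/3 (q = -8 + 2*(-(-1)/3) = -8 + 2*(-1*(-⅓)) = -8 + 2*(⅓) = -8 + ⅔ = -22/3 ≈ -7.3333)
u = 9 (u = (-3)² = 9)
j(Q) = 5/3 (j(Q) = 9 - 22/3 = 5/3)
r(f, c) = 16*f (r(f, c) = -(-16)*f = 16*f)
1/(-17271 + r(-114, j(-4))) = 1/(-17271 + 16*(-114)) = 1/(-17271 - 1824) = 1/(-19095) = -1/19095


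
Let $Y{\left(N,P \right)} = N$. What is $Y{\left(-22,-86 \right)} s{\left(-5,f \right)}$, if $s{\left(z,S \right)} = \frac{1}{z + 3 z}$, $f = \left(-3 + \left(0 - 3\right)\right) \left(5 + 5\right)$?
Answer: $\frac{11}{10} \approx 1.1$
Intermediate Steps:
$f = -60$ ($f = \left(-3 - 3\right) 10 = \left(-6\right) 10 = -60$)
$s{\left(z,S \right)} = \frac{1}{4 z}$
$Y{\left(-22,-86 \right)} s{\left(-5,f \right)} = - 22 \frac{1}{4 \left(-5\right)} = - 22 \cdot \frac{1}{4} \left(- \frac{1}{5}\right) = \left(-22\right) \left(- \frac{1}{20}\right) = \frac{11}{10}$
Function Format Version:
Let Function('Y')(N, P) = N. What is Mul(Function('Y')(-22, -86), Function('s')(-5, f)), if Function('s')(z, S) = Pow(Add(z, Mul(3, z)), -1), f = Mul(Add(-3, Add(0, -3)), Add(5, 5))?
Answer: Rational(11, 10) ≈ 1.1000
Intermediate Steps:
f = -60 (f = Mul(Add(-3, -3), 10) = Mul(-6, 10) = -60)
Function('s')(z, S) = Mul(Rational(1, 4), Pow(z, -1)) (Function('s')(z, S) = Pow(Mul(4, z), -1) = Mul(Rational(1, 4), Pow(z, -1)))
Mul(Function('Y')(-22, -86), Function('s')(-5, f)) = Mul(-22, Mul(Rational(1, 4), Pow(-5, -1))) = Mul(-22, Mul(Rational(1, 4), Rational(-1, 5))) = Mul(-22, Rational(-1, 20)) = Rational(11, 10)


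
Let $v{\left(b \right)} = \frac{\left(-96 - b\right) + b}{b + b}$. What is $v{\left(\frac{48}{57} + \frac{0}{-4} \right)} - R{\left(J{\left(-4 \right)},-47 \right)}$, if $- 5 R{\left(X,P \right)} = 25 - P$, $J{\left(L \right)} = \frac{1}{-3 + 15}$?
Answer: $- \frac{213}{5} \approx -42.6$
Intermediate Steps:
$J{\left(L \right)} = \frac{1}{12}$
$R{\left(X,P \right)} = -5 + \frac{P}{5}$ ($R{\left(X,P \right)} = - \frac{25 - P}{5} = -5 + \frac{P}{5}$)
$v{\left(b \right)} = - \frac{48}{b}$ ($v{\left(b \right)} = - \frac{96}{2 b} = - 96 \frac{1}{2 b} = - \frac{48}{b}$)
$v{\left(\frac{48}{57} + \frac{0}{-4} \right)} - R{\left(J{\left(-4 \right)},-47 \right)} = - \frac{48}{\frac{48}{57} + \frac{0}{-4}} - \left(-5 + \frac{1}{5} \left(-47\right)\right) = - \frac{48}{48 \cdot \frac{1}{57} + 0 \left(- \frac{1}{4}\right)} - \left(-5 - \frac{47}{5}\right) = - \frac{48}{\frac{16}{19} + 0} - - \frac{72}{5} = - \frac{48}{\frac{16}{19}} + \frac{72}{5} = \left(-48\right) \frac{19}{16} + \frac{72}{5} = -57 + \frac{72}{5} = - \frac{213}{5}$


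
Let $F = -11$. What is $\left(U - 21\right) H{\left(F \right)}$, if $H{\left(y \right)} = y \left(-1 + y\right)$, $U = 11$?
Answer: $-1320$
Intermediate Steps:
$\left(U - 21\right) H{\left(F \right)} = \left(11 - 21\right) \left(- 11 \left(-1 - 11\right)\right) = - 10 \left(\left(-11\right) \left(-12\right)\right) = \left(-10\right) 132 = -1320$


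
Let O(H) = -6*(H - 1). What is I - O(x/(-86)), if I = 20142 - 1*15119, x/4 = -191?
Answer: 218023/43 ≈ 5070.3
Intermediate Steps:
x = -764 (x = 4*(-191) = -764)
I = 5023 (I = 20142 - 15119 = 5023)
O(H) = 6 - 6*H (O(H) = -6*(-1 + H) = 6 - 6*H)
I - O(x/(-86)) = 5023 - (6 - (-4584)/(-86)) = 5023 - (6 - (-4584)*(-1)/86) = 5023 - (6 - 6*382/43) = 5023 - (6 - 2292/43) = 5023 - 1*(-2034/43) = 5023 + 2034/43 = 218023/43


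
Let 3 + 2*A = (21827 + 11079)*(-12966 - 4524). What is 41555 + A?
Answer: -575442833/2 ≈ -2.8772e+8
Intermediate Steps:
A = -575525943/2 (A = -3/2 + ((21827 + 11079)*(-12966 - 4524))/2 = -3/2 + (32906*(-17490))/2 = -3/2 + (½)*(-575525940) = -3/2 - 287762970 = -575525943/2 ≈ -2.8776e+8)
41555 + A = 41555 - 575525943/2 = -575442833/2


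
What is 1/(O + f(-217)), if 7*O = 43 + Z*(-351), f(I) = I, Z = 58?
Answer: -7/21834 ≈ -0.00032060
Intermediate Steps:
O = -20315/7 (O = (43 + 58*(-351))/7 = (43 - 20358)/7 = (⅐)*(-20315) = -20315/7 ≈ -2902.1)
1/(O + f(-217)) = 1/(-20315/7 - 217) = 1/(-21834/7) = -7/21834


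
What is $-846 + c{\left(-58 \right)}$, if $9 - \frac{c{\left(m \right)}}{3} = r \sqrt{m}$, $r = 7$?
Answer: $-819 - 21 i \sqrt{58} \approx -819.0 - 159.93 i$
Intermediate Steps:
$c{\left(m \right)} = 27 - 21 \sqrt{m}$ ($c{\left(m \right)} = 27 - 3 \cdot 7 \sqrt{m} = 27 - 21 \sqrt{m}$)
$-846 + c{\left(-58 \right)} = -846 + \left(27 - 21 \sqrt{-58}\right) = -846 + \left(27 - 21 i \sqrt{58}\right) = -819 - 21 i \sqrt{58}$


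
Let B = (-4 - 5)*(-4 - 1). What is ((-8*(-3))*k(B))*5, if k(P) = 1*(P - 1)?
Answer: 5280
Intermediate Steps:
B = 45 (B = -9*(-5) = 45)
k(P) = -1 + P (k(P) = 1*(-1 + P) = -1 + P)
((-8*(-3))*k(B))*5 = ((-8*(-3))*(-1 + 45))*5 = (24*44)*5 = 1056*5 = 5280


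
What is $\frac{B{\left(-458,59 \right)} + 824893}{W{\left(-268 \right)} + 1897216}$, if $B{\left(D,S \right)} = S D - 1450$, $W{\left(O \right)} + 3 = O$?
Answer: $\frac{796421}{1896945} \approx 0.41984$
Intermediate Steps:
$W{\left(O \right)} = -3 + O$
$B{\left(D,S \right)} = -1450 + D S$ ($B{\left(D,S \right)} = D S - 1450 = -1450 + D S$)
$\frac{B{\left(-458,59 \right)} + 824893}{W{\left(-268 \right)} + 1897216} = \frac{\left(-1450 - 27022\right) + 824893}{\left(-3 - 268\right) + 1897216} = \frac{\left(-1450 - 27022\right) + 824893}{-271 + 1897216} = \frac{-28472 + 824893}{1896945} = 796421 \cdot \frac{1}{1896945} = \frac{796421}{1896945}$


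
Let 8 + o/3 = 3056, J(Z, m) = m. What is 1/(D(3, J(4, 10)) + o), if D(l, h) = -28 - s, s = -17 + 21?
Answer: 1/9112 ≈ 0.00010975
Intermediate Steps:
s = 4
D(l, h) = -32 (D(l, h) = -28 - 1*4 = -28 - 4 = -32)
o = 9144 (o = -24 + 3*3056 = -24 + 9168 = 9144)
1/(D(3, J(4, 10)) + o) = 1/(-32 + 9144) = 1/9112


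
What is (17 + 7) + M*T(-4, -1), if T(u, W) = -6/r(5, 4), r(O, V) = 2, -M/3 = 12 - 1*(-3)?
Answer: 159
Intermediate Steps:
M = -45 (M = -3*(12 - 1*(-3)) = -3*(12 + 3) = -3*15 = -45)
T(u, W) = -3 (T(u, W) = -6/2 = -6*½ = -3)
(17 + 7) + M*T(-4, -1) = (17 + 7) - 45*(-3) = 24 + 135 = 159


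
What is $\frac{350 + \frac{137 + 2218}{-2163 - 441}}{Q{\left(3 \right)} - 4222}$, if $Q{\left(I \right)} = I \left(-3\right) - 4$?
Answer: $- \frac{60603}{735196} \approx -0.082431$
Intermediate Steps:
$Q{\left(I \right)} = -4 - 3 I$ ($Q{\left(I \right)} = - 3 I - 4 = -4 - 3 I$)
$\frac{350 + \frac{137 + 2218}{-2163 - 441}}{Q{\left(3 \right)} - 4222} = \frac{350 + \frac{137 + 2218}{-2163 - 441}}{\left(-4 - 9\right) - 4222} = \frac{350 + \frac{2355}{-2604}}{\left(-4 - 9\right) - 4222} = \frac{350 + 2355 \left(- \frac{1}{2604}\right)}{-13 - 4222} = \frac{350 - \frac{785}{868}}{-4235} = \frac{303015}{868} \left(- \frac{1}{4235}\right) = - \frac{60603}{735196}$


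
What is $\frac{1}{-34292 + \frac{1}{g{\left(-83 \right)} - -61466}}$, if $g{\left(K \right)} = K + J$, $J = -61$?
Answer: $- \frac{61322}{2102854023} \approx -2.9161 \cdot 10^{-5}$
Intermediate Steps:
$g{\left(K \right)} = -61 + K$ ($g{\left(K \right)} = K - 61 = -61 + K$)
$\frac{1}{-34292 + \frac{1}{g{\left(-83 \right)} - -61466}} = \frac{1}{-34292 + \frac{1}{\left(-61 - 83\right) - -61466}} = \frac{1}{-34292 + \frac{1}{-144 + 61466}} = \frac{1}{-34292 + \frac{1}{61322}} = \frac{1}{- \frac{2102854023}{61322}} = - \frac{61322}{2102854023}$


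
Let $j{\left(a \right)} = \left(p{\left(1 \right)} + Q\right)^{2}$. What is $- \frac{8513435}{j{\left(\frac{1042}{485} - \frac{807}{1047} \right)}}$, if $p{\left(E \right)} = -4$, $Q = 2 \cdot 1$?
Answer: $- \frac{8513435}{4} \approx -2.1284 \cdot 10^{6}$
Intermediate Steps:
$Q = 2$
$j{\left(a \right)} = 4$ ($j{\left(a \right)} = \left(-4 + 2\right)^{2} = \left(-2\right)^{2} = 4$)
$- \frac{8513435}{j{\left(\frac{1042}{485} - \frac{807}{1047} \right)}} = - \frac{8513435}{4}$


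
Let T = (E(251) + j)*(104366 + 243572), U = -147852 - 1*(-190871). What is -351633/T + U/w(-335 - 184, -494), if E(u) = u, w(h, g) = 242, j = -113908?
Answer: 425302947432310/2392508150593 ≈ 177.76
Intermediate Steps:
U = 43019 (U = -147852 + 190871 = 43019)
T = -39545589266 (T = (251 - 113908)*(104366 + 243572) = -113657*347938 = -39545589266)
-351633/T + U/w(-335 - 184, -494) = -351633/(-39545589266) + 43019/242 = -351633*(-1/39545589266) + 43019*(1/242) = 351633/39545589266 + 43019/242 = 425302947432310/2392508150593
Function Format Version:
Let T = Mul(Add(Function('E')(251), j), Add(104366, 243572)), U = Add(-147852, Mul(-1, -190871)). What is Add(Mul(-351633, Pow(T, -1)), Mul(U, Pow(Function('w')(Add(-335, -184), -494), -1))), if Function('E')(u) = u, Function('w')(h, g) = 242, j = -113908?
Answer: Rational(425302947432310, 2392508150593) ≈ 177.76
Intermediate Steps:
U = 43019 (U = Add(-147852, 190871) = 43019)
T = -39545589266 (T = Mul(Add(251, -113908), Add(104366, 243572)) = Mul(-113657, 347938) = -39545589266)
Add(Mul(-351633, Pow(T, -1)), Mul(U, Pow(Function('w')(Add(-335, -184), -494), -1))) = Add(Mul(-351633, Pow(-39545589266, -1)), Mul(43019, Pow(242, -1))) = Add(Mul(-351633, Rational(-1, 39545589266)), Mul(43019, Rational(1, 242))) = Add(Rational(351633, 39545589266), Rational(43019, 242)) = Rational(425302947432310, 2392508150593)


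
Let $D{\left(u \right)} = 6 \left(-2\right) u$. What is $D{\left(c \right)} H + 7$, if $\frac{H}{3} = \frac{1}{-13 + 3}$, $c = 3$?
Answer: $\frac{89}{5} \approx 17.8$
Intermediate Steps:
$D{\left(u \right)} = - 12 u$
$H = - \frac{3}{10}$ ($H = \frac{3}{-13 + 3} = \frac{3}{-10} = 3 \left(- \frac{1}{10}\right) = - \frac{3}{10} \approx -0.3$)
$D{\left(c \right)} H + 7 = \left(-12\right) 3 \left(- \frac{3}{10}\right) + 7 = \left(-36\right) \left(- \frac{3}{10}\right) + 7 = \frac{54}{5} + 7 = \frac{89}{5}$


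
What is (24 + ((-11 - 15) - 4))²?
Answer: 36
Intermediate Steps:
(24 + ((-11 - 15) - 4))² = (24 + (-26 - 4))² = (24 - 30)² = (-6)² = 36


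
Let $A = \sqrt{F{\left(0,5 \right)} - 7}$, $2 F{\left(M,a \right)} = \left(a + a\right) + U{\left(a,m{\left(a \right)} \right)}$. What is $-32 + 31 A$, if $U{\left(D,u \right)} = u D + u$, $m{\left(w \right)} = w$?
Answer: $-32 + 31 \sqrt{13} \approx 79.772$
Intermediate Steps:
$U{\left(D,u \right)} = u + D u$ ($U{\left(D,u \right)} = D u + u = u + D u$)
$F{\left(M,a \right)} = a + \frac{a \left(1 + a\right)}{2}$ ($F{\left(M,a \right)} = \frac{\left(a + a\right) + a \left(1 + a\right)}{2} = \frac{2 a + a \left(1 + a\right)}{2} = a + \frac{a \left(1 + a\right)}{2}$)
$A = \sqrt{13}$ ($A = \sqrt{\frac{1}{2} \cdot 5 \left(3 + 5\right) - 7} = \sqrt{\frac{1}{2} \cdot 5 \cdot 8 - 7} = \sqrt{20 - 7} = \sqrt{13} \approx 3.6056$)
$-32 + 31 A = -32 + 31 \sqrt{13}$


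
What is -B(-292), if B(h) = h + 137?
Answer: 155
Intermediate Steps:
B(h) = 137 + h
-B(-292) = -(137 - 292) = -1*(-155) = 155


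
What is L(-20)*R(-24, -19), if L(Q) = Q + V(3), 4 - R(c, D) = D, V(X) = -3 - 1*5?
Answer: -644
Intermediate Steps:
V(X) = -8 (V(X) = -3 - 5 = -8)
R(c, D) = 4 - D
L(Q) = -8 + Q (L(Q) = Q - 8 = -8 + Q)
L(-20)*R(-24, -19) = (-8 - 20)*(4 - 1*(-19)) = -28*(4 + 19) = -28*23 = -644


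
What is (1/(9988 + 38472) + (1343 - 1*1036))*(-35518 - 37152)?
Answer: -108112765007/4846 ≈ -2.2310e+7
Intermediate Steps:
(1/(9988 + 38472) + (1343 - 1*1036))*(-35518 - 37152) = (1/48460 + (1343 - 1036))*(-72670) = (1/48460 + 307)*(-72670) = (14877221/48460)*(-72670) = -108112765007/4846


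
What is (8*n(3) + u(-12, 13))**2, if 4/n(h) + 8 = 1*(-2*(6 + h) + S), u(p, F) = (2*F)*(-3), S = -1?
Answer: 4571044/729 ≈ 6270.3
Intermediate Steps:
u(p, F) = -6*F
n(h) = 4/(-21 - 2*h) (n(h) = 4/(-8 + 1*(-2*(6 + h) - 1)) = 4/(-8 + 1*((-12 - 2*h) - 1)) = 4/(-8 + 1*(-13 - 2*h)) = 4/(-8 + (-13 - 2*h)) = 4/(-21 - 2*h))
(8*n(3) + u(-12, 13))**2 = (8*(-4/(21 + 2*3)) - 6*13)**2 = (8*(-4/(21 + 6)) - 78)**2 = (8*(-4/27) - 78)**2 = (-32/27 - 78)**2 = (-2138/27)**2 = 4571044/729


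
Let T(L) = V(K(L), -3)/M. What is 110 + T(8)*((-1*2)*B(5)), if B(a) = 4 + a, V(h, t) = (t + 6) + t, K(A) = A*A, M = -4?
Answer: 110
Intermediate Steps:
K(A) = A²
V(h, t) = 6 + 2*t (V(h, t) = (6 + t) + t = 6 + 2*t)
T(L) = 0 (T(L) = (6 + 2*(-3))/(-4) = (6 - 6)*(-¼) = 0*(-¼) = 0)
110 + T(8)*((-1*2)*B(5)) = 110 + 0*((-1*2)*(4 + 5)) = 110 + 0*(-2*9) = 110 + 0*(-18) = 110 + 0 = 110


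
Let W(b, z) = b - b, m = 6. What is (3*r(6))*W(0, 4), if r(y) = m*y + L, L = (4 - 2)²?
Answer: 0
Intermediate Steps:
W(b, z) = 0
L = 4 (L = 2² = 4)
r(y) = 4 + 6*y (r(y) = 6*y + 4 = 4 + 6*y)
(3*r(6))*W(0, 4) = (3*(4 + 6*6))*0 = (3*(4 + 36))*0 = (3*40)*0 = 120*0 = 0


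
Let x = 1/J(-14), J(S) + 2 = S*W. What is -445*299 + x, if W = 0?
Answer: -266111/2 ≈ -1.3306e+5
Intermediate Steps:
J(S) = -2 (J(S) = -2 + S*0 = -2 + 0 = -2)
x = -½ (x = 1/(-2) = -½ ≈ -0.50000)
-445*299 + x = -445*299 - ½ = -133055 - ½ = -266111/2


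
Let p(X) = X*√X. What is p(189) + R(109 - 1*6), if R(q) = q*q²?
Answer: 1092727 + 567*√21 ≈ 1.0953e+6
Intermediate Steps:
p(X) = X^(3/2)
R(q) = q³
p(189) + R(109 - 1*6) = 189^(3/2) + (109 - 1*6)³ = 567*√21 + (109 - 6)³ = 567*√21 + 103³ = 567*√21 + 1092727 = 1092727 + 567*√21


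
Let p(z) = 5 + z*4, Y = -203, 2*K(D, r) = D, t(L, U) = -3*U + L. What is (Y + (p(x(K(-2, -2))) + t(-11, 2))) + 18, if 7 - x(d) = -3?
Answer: -157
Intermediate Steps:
t(L, U) = L - 3*U
K(D, r) = D/2
x(d) = 10 (x(d) = 7 - 1*(-3) = 7 + 3 = 10)
p(z) = 5 + 4*z
(Y + (p(x(K(-2, -2))) + t(-11, 2))) + 18 = (-203 + ((5 + 4*10) + (-11 - 3*2))) + 18 = (-203 + ((5 + 40) + (-11 - 6))) + 18 = (-203 + (45 - 17)) + 18 = (-203 + 28) + 18 = -175 + 18 = -157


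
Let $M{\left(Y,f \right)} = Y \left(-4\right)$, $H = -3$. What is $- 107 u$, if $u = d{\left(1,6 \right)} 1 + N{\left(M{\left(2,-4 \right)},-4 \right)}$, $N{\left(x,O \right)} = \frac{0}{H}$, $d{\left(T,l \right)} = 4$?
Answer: $-428$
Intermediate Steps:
$M{\left(Y,f \right)} = - 4 Y$
$N{\left(x,O \right)} = 0$ ($N{\left(x,O \right)} = \frac{0}{-3} = 0 \left(- \frac{1}{3}\right) = 0$)
$u = 4$ ($u = 4 \cdot 1 + 0 = 4 + 0 = 4$)
$- 107 u = \left(-107\right) 4 = -428$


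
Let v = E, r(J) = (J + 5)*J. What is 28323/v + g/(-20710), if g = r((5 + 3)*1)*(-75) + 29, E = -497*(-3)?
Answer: 10493963/541730 ≈ 19.371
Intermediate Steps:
r(J) = J*(5 + J) (r(J) = (5 + J)*J = J*(5 + J))
E = 1491
v = 1491
g = -7771 (g = (((5 + 3)*1)*(5 + (5 + 3)*1))*(-75) + 29 = ((8*1)*(5 + 8*1))*(-75) + 29 = (8*(5 + 8))*(-75) + 29 = (8*13)*(-75) + 29 = 104*(-75) + 29 = -7800 + 29 = -7771)
28323/v + g/(-20710) = 28323/1491 - 7771/(-20710) = 28323*(1/1491) - 7771*(-1/20710) = 9441/497 + 409/1090 = 10493963/541730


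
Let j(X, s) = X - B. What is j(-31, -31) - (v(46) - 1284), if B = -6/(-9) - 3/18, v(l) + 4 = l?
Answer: 2421/2 ≈ 1210.5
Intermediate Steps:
v(l) = -4 + l
B = 1/2 (B = -6*(-1/9) - 3*1/18 = 2/3 - 1/6 = 1/2 ≈ 0.50000)
j(X, s) = -1/2 + X (j(X, s) = X - 1*1/2 = X - 1/2 = -1/2 + X)
j(-31, -31) - (v(46) - 1284) = (-1/2 - 31) - ((-4 + 46) - 1284) = -63/2 - (42 - 1284) = -63/2 - 1*(-1242) = -63/2 + 1242 = 2421/2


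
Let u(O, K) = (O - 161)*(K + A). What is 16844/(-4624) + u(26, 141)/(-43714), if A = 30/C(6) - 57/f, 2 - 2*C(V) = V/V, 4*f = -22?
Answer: -831018347/277933612 ≈ -2.9900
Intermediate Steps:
f = -11/2 (f = (¼)*(-22) = -11/2 ≈ -5.5000)
C(V) = ½ (C(V) = 1 - V/(2*V) = 1 - ½*1 = 1 - ½ = ½)
A = 774/11 (A = 30/(½) - 57/(-11/2) = 30*2 - 57*(-2/11) = 60 + 114/11 = 774/11 ≈ 70.364)
u(O, K) = (-161 + O)*(774/11 + K) (u(O, K) = (O - 161)*(K + 774/11) = (-161 + O)*(774/11 + K))
16844/(-4624) + u(26, 141)/(-43714) = 16844/(-4624) + (-124614/11 - 161*141 + (774/11)*26 + 141*26)/(-43714) = 16844*(-1/4624) + (-124614/11 - 22701 + 20124/11 + 3666)*(-1/43714) = -4211/1156 - 313875/11*(-1/43714) = -4211/1156 + 313875/480854 = -831018347/277933612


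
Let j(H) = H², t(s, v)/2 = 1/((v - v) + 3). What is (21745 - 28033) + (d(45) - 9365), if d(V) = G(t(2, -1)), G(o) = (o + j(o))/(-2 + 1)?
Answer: -140887/9 ≈ -15654.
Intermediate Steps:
t(s, v) = ⅔ (t(s, v) = 2/((v - v) + 3) = 2/(0 + 3) = 2/3 = 2*(⅓) = ⅔)
G(o) = -o - o² (G(o) = (o + o²)/(-2 + 1) = (o + o²)/(-1) = (o + o²)*(-1) = -o - o²)
d(V) = -10/9 (d(V) = 2*(-1 - 1*⅔)/3 = 2*(-1 - ⅔)/3 = (⅔)*(-5/3) = -10/9)
(21745 - 28033) + (d(45) - 9365) = (21745 - 28033) + (-10/9 - 9365) = -6288 - 84295/9 = -140887/9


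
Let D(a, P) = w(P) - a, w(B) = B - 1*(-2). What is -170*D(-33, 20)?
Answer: -9350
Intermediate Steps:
w(B) = 2 + B (w(B) = B + 2 = 2 + B)
D(a, P) = 2 + P - a (D(a, P) = (2 + P) - a = 2 + P - a)
-170*D(-33, 20) = -170*(2 + 20 - 1*(-33)) = -170*(2 + 20 + 33) = -170*55 = -9350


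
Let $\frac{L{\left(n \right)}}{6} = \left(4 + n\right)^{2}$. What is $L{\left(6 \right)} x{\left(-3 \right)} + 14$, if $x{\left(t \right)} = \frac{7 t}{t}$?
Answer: $4214$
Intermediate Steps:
$x{\left(t \right)} = 7$
$L{\left(n \right)} = 6 \left(4 + n\right)^{2}$
$L{\left(6 \right)} x{\left(-3 \right)} + 14 = 6 \left(4 + 6\right)^{2} \cdot 7 + 14 = 6 \cdot 10^{2} \cdot 7 + 14 = 6 \cdot 100 \cdot 7 + 14 = 600 \cdot 7 + 14 = 4200 + 14 = 4214$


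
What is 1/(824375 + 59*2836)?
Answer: 1/991699 ≈ 1.0084e-6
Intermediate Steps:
1/(824375 + 59*2836) = 1/(824375 + 167324) = 1/991699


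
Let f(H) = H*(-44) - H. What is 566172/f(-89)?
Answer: 62908/445 ≈ 141.37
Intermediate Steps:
f(H) = -45*H (f(H) = -44*H - H = -45*H)
566172/f(-89) = 566172/((-45*(-89))) = 566172/4005 = 566172*(1/4005) = 62908/445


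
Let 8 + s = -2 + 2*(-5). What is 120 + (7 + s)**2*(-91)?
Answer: -15259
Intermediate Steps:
s = -20 (s = -8 + (-2 + 2*(-5)) = -8 + (-2 - 10) = -8 - 12 = -20)
120 + (7 + s)**2*(-91) = 120 + (7 - 20)**2*(-91) = 120 + (-13)**2*(-91) = 120 + 169*(-91) = 120 - 15379 = -15259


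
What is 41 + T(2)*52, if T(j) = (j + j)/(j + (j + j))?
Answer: 227/3 ≈ 75.667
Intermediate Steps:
T(j) = ⅔ (T(j) = (2*j)/(j + 2*j) = (2*j)/((3*j)) = (2*j)*(1/(3*j)) = ⅔)
41 + T(2)*52 = 41 + (⅔)*52 = 41 + 104/3 = 227/3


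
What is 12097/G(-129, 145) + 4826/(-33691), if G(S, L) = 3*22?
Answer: 407241511/2223606 ≈ 183.14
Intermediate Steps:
G(S, L) = 66
12097/G(-129, 145) + 4826/(-33691) = 12097/66 + 4826/(-33691) = 12097*(1/66) + 4826*(-1/33691) = 12097/66 - 4826/33691 = 407241511/2223606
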